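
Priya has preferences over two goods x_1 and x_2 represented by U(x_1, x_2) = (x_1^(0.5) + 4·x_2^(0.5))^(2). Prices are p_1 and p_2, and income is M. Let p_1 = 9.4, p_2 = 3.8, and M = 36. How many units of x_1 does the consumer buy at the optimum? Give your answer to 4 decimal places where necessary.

x_1* = 0.0944

With the ratio pinned down, the budget gives x_1* = M/(p_1 + p_2·(x_2/x_1)) and x_2* = (x_2/x_1)·x_1*.
Numerically x_2/x_1 = 97.905817, so x_1* = 36/(9.4 + 3.8·97.905817) = 0.0944.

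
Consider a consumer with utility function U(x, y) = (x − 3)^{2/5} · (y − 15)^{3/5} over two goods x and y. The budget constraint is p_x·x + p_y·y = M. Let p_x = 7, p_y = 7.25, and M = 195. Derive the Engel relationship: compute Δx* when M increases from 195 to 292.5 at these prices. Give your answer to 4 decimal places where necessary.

Substituting into the budget: x* = 3 + 0.4·(M − 3·p_x − 15·p_y)/p_x, and y* = 15 + 0.6·(…)/p_y.
Discretionary income = 195 − 3·7 − 15·7.25 = 65.25; x* = 3 + 0.4·65.25/7 = 6.7286.
At M' = 292.5: x* = 12.3. Change: 12.3 − 6.7286 = 5.5714.

Δx* = 5.5714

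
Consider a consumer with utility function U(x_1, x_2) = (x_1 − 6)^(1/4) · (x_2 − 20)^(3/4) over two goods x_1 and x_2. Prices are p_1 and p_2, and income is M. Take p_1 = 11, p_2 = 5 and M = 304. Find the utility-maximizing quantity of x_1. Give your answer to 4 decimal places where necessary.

This is Cobb-Douglas in (x_1−6, x_2−20): tangency gives 0.25·p_2·(x_2−20) = 0.75·p_1·(x_1−6).
After buying the subsistence bundle (6, 20), a share 0.25 of the remaining income goes to x_1: x_1* = 6 + 0.25·(M − 6p_1 − 20p_2)/p_1.
Discretionary income = 304 − 6·11 − 20·5 = 138; x_1* = 6 + 0.25·138/11 = 9.1364.

x_1* = 9.1364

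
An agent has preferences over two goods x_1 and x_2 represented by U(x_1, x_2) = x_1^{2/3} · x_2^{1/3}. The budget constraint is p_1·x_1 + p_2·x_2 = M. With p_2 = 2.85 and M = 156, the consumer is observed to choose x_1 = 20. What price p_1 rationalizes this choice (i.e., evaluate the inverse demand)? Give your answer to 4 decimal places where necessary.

p_1 = 5.2

Tangency: MRS = 2·x_2/x_1 = p_1/p_2.
Rearranging, p_2·x_2 = (1/2)·p_1·x_1. Substituting into the budget gives p_1·x_1·(1 + (1/2)) = M.
Demand: x_1*(p_1,p_2,M) = 2/3·M/p_1 and x_2* = 1/3·M/p_2.
Set x_1* = 20 in the demand function and solve for p_1: p_1 = 5.2.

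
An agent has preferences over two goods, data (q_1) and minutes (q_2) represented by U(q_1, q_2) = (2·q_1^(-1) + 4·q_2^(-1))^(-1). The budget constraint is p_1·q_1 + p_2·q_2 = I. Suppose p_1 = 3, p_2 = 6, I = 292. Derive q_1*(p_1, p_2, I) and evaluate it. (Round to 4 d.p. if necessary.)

From the CES first-order condition, (1/2)·(q_2/q_1)^(2) = p_1/p_2.
Hence q_2/q_1 = (2·p_1/p_2)^(1/(2)), i.e. raised to the 0.5 power.
Substitute q_2 = (q_2/q_1)·q_1 into the budget: q_1* = I/(p_1 + p_2·(q_2/q_1)).
Numerically q_2/q_1 = 1, so q_1* = 292/(3 + 6·1) = 32.4444.

q_1* = 32.4444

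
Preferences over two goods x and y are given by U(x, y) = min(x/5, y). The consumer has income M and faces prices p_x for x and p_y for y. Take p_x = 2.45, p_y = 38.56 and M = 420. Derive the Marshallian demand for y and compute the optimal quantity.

y* = 8.2661

Demand: x*(p_x,p_y,M) = 5·M/(5·p_x + p_y), y* = M/(5·p_x + p_y).
Here 5·2.45 + 38.56 = 50.81, giving y* = 8.2661.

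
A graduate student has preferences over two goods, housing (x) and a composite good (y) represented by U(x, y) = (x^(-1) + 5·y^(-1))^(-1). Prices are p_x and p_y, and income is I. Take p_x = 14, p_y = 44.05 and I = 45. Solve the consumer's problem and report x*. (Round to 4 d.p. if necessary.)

x* = 0.6472

With the ratio pinned down, the budget gives x* = I/(p_x + p_y·(y/x)) and y* = (y/x)·x*.
Numerically y/x = 1.260596, so x* = 45/(14 + 44.05·1.260596) = 0.6472.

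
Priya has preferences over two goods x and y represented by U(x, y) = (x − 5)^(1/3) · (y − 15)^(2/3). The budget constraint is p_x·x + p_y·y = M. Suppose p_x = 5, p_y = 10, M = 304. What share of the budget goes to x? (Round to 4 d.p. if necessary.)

share on x = 0.2237

MRS = (1/2)·(y−15)/(x−5). Tangency with p_x/p_y gives y−15 = 2·(p_x/p_y)·(x−5).
After buying the subsistence bundle (5, 15), a share 1/3 of the remaining income goes to x: x* = 5 + 1/3·(M − 5p_x − 15p_y)/p_x.
Discretionary income = 304 − 5·5 − 15·10 = 129; x* = 5 + 1/3·129/5 = 13.6; y* = 15 + 2/3·129/10 = 23.6.
Expenditure on x: 5·13.6 = 68; share = 0.2237.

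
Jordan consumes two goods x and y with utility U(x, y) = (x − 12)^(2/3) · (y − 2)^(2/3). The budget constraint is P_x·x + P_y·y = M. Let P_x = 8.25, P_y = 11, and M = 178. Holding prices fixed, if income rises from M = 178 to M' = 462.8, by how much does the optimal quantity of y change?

This is Cobb-Douglas in (x−12, y−2): tangency gives 2/3·P_y·(y−2) = 2/3·P_x·(x−12).
Substituting into the budget: x* = 12 + 0.5·(M − 12·P_x − 2·P_y)/P_x, and y* = 2 + 0.5·(…)/P_y.
Discretionary income = 178 − 12·8.25 − 2·11 = 57; y* = 2 + 0.5·57/11 = 4.5909.
At M' = 462.8: y* = 17.5364. Change: 17.5364 − 4.5909 = 12.9455.

Δy* = 12.9455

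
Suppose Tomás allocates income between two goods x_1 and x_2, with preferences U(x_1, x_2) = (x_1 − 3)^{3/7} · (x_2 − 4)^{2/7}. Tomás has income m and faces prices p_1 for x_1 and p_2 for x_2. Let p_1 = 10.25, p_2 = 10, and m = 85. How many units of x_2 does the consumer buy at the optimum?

x_2* = 4.57

MRS = (3/2)·(x_2−4)/(x_1−3). Tangency with p_1/p_2 gives x_2−4 = (2/3)·(p_1/p_2)·(x_1−3).
Substituting into the budget: x_1* = 3 + 0.6·(m − 3·p_1 − 4·p_2)/p_1, and x_2* = 4 + 0.4·(…)/p_2.
Discretionary income = 85 − 3·10.25 − 4·10 = 14.25; x_2* = 4 + 0.4·14.25/10 = 4.57.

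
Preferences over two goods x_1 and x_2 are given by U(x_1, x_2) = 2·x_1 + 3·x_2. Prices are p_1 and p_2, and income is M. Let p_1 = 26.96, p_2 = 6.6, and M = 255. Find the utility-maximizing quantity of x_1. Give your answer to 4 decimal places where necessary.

x_1* = 0

Linear utility — the consumer picks whichever good has higher MU/price: 2/26.96 = 0.0742 vs 3/6.6 = 0.4545.
x_2 gives more utility per dollar, so spend all income on x_2: x_2* = M/p_2, x_1* = 0.
Numerically: x_1* = 0, x_2* = 38.6364.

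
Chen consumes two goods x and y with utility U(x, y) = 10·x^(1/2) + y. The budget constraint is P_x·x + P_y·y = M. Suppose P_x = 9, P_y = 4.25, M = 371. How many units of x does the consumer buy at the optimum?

x* = 5.5748

Solve: √x = 5·P_y/P_x, so x*(P_x,P_y) = (5·P_y/P_x)², and y* = (M − P_x·x*)/P_y.
Plugging in: x* = (5·4.25/9)² = 5.5748.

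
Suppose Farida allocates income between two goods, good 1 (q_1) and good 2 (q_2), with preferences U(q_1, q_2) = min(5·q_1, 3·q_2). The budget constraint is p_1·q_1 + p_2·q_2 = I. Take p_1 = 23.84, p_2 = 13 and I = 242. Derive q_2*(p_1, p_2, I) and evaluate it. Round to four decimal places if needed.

Leontief preferences: the optimum is at the kink where q_1/3 = q_2/5, i.e. q_2 = (5/3)·q_1.
Budget: p_1·q_1 + p_2·(5/3)·q_1 = I, so (3·p_1 + 5·p_2)·q_1 = 3·I.
Demand: q_1*(p_1,p_2,I) = 3·I/(3·p_1 + 5·p_2), q_2* = 5·I/(3·p_1 + 5·p_2).
Here 3·23.84 + 5·13 = 136.52, giving q_2* = 8.8632.

q_2* = 8.8632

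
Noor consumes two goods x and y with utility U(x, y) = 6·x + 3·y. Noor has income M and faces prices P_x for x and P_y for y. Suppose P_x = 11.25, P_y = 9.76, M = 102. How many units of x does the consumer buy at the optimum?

x* = 9.0667

Linear utility — the consumer picks whichever good has higher MU/price: 6/11.25 = 0.5333 vs 3/9.76 = 0.3074.
x gives more utility per dollar, so spend all income on x: x* = M/P_x, y* = 0.
Numerically: x* = 9.0667, y* = 0.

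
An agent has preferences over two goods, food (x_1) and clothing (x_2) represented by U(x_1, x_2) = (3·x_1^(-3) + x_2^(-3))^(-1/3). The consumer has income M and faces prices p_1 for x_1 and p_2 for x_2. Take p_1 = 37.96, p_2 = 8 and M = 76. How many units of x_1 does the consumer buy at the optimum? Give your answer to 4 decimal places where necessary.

MRS = MU_x_1/MU_x_2 = 3·(x_2/x_1)^(4). Set equal to p_1/p_2.
Hence x_2/x_1 = ((1/3)·p_1/p_2)^(1/(4)), i.e. raised to the 0.25 power.
Substitute x_2 = (x_2/x_1)·x_1 into the budget: x_1* = M/(p_1 + p_2·(x_2/x_1)).
Numerically x_2/x_1 = 1.121447, so x_1* = 76/(37.96 + 8·1.121447) = 1.6194.

x_1* = 1.6194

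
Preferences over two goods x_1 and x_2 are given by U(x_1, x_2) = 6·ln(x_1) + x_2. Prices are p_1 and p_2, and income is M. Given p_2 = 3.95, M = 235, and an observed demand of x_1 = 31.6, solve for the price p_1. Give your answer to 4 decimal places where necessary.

p_1 = 0.75

MU_x_1 = 6/x_1, MU_x_2 = 1. Tangency: 6/x_1 = p_1/p_2.
So x_1*(p_1,p_2) = 6·p_2/p_1, independent of income; and x_2* = (M − 6·p_2)/p_2.
Set x_1* = 31.6 in the demand function and solve for p_1: p_1 = 0.75.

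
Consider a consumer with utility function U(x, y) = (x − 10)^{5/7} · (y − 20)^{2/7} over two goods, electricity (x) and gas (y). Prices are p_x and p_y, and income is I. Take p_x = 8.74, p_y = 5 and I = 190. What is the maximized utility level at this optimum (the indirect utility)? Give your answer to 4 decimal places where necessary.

V = 0.1918

Substituting into the budget: x* = 10 + 5/7·(I − 10·p_x − 20·p_y)/p_x, and y* = 20 + 2/7·(…)/p_y.
Discretionary income = 190 − 10·8.74 − 20·5 = 2.6; x* = 10 + 5/7·2.6/8.74 = 10.2125; y* = 20 + 2/7·2.6/5 = 20.1486.
Utility at the optimum: U(10.2125, 20.1486) = 0.1918.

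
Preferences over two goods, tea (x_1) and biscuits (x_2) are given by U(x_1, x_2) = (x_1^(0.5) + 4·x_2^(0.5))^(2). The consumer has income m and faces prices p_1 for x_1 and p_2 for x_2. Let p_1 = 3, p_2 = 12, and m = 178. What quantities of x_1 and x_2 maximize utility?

x_1* = 11.8667, x_2* = 11.8667

From the CES first-order condition, (1/4)·(x_2/x_1)^(0.5) = p_1/p_2.
Solve for the ratio: x_2/x_1 = [4·p_1/p_2]^(2).
Substitute x_2 = (x_2/x_1)·x_1 into the budget: x_1* = m/(p_1 + p_2·(x_2/x_1)).
Numerically x_2/x_1 = 1, so x_1* = 178/(3 + 12·1) = 11.8667 and x_2* = 1·11.8667 = 11.8667.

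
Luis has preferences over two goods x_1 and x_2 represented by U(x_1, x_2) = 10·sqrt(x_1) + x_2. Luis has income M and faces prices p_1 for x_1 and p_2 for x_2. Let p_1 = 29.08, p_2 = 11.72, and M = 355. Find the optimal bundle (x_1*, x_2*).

x_1* = 4.0608, x_2* = 20.2144

MU_x_1 = 5/√x_1, MU_x_2 = 1. Tangency: 5/√x_1 = p_1/p_2.
Thus x_1* = (5·p_2/p_1)² — independent of M — with the rest of income spent on x_2.
Plugging in: x_1* = (5·11.72/29.08)² = 4.0608, x_2* = 20.2144.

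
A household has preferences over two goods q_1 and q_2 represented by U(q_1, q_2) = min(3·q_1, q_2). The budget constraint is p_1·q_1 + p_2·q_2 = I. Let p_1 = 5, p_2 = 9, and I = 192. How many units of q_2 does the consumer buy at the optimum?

q_2* = 18

With perfect complements, no substitution: consume in ratio q_1:q_2 = 1:3.
Budget: p_1·q_1 + p_2·3·q_1 = I, so (p_1 + 3·p_2)·q_1 = I.
Demand: q_1*(p_1,p_2,I) = I/(p_1 + 3·p_2), q_2* = 3·I/(p_1 + 3·p_2).
Here 5 + 3·9 = 32, giving q_2* = 18.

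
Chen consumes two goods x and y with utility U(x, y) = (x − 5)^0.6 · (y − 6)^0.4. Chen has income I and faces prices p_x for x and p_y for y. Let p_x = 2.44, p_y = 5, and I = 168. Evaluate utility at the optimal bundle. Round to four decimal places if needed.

V = 19.7412

Let x' = x−5, y' = y−6. MRS = (3/2)·y'/x' = p_x/p_y.
Substituting into the budget: x* = 5 + 0.6·(I − 5·p_x − 6·p_y)/p_x, and y* = 6 + 0.4·(…)/p_y.
Discretionary income = 168 − 5·2.44 − 6·5 = 125.8; x* = 5 + 0.6·125.8/2.44 = 35.9344; y* = 6 + 0.4·125.8/5 = 16.064.
Utility at the optimum: U(35.9344, 16.064) = 19.7412.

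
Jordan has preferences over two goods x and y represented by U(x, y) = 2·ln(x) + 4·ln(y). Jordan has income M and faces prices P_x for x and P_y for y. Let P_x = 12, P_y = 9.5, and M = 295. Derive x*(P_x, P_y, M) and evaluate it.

x* = 8.1944

Tangency: MRS = (1/2)·y/x = P_x/P_y.
Rearranging, P_y·y = 2·P_x·x. Substituting into the budget gives P_x·x·(1 + 2) = M.
Demand: x*(P_x,P_y,M) = 1/3·M/P_x and y* = 2/3·M/P_y.
At P_x=12, P_y=9.5, M=295: x* = 1/3·295/12 = 8.1944.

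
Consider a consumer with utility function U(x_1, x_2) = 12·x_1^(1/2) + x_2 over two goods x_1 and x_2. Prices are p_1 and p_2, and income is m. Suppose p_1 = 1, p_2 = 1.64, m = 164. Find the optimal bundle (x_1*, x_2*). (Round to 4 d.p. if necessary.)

x_1* = 96.8256, x_2* = 40.96

Set MRS = p_1/p_2: 6·x_1^(−1/2) = p_1/p_2.
Solve: √x_1 = 6·p_2/p_1, so x_1*(p_1,p_2) = (6·p_2/p_1)², and x_2* = (m − p_1·x_1*)/p_2.
Plugging in: x_1* = (6·1.64/1)² = 96.8256, x_2* = 40.96.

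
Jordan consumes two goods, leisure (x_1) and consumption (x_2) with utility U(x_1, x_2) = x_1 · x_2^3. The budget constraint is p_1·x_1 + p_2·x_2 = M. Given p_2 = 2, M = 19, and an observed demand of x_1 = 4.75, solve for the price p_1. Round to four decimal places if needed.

p_1 = 1

MU_x_1/MU_x_2 = (x_2)/(3·x_1); tangency sets this equal to p_1/p_2.
So p_2·x_2 = 3·p_1·x_1; combined with the budget, a share 0.25 of income goes to x_1.
Demand: x_1*(p_1,p_2,M) = 0.25·M/p_1 and x_2* = 0.75·M/p_2.
Set x_1* = 4.75 in the demand function and solve for p_1: p_1 = 1.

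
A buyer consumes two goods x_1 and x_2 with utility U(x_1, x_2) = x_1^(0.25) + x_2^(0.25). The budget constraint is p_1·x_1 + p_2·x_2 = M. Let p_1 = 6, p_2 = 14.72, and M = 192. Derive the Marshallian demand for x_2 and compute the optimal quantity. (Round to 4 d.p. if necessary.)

Numerically x_2/x_1 = 0.302221, so x_1* = 192/(6 + 14.72·0.302221) = 18.3755 and x_2* = 0.302221·18.3755 = 5.5535.

x_2* = 5.5535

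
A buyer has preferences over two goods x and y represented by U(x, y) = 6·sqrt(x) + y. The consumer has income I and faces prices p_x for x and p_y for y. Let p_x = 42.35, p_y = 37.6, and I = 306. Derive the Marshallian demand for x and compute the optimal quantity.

x* = 7.0943

Set MRS = p_x/p_y: 3·x^(−1/2) = p_x/p_y.
Thus x* = (3·p_y/p_x)² — independent of I — with the rest of income spent on y.
Plugging in: x* = (3·37.6/42.35)² = 7.0943.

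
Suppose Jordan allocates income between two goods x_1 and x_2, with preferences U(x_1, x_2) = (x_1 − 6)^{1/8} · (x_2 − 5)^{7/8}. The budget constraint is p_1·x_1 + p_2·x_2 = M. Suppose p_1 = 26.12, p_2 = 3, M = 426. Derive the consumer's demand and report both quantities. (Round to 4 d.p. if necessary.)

MRS = (1/7)·(x_2−5)/(x_1−6). Tangency with p_1/p_2 gives x_2−5 = 7·(p_1/p_2)·(x_1−6).
Substituting into the budget: x_1* = 6 + 0.125·(M − 6·p_1 − 5·p_2)/p_1, and x_2* = 5 + 0.875·(…)/p_2.
Discretionary income = 426 − 6·26.12 − 5·3 = 254.28; x_1* = 6 + 0.125·254.28/26.12 = 7.2169; x_2* = 5 + 0.875·254.28/3 = 79.165.

x_1* = 7.2169, x_2* = 79.165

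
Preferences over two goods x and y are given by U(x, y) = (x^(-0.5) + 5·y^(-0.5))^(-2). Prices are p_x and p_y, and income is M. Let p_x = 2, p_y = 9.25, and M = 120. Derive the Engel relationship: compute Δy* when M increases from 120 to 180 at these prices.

Δy* = 5.3818

Substitute y = (y/x)·x into the budget: x* = M/(p_x + p_y·(y/x)).
Numerically y/x = 1.053349, so x* = 120/(2 + 9.25·1.053349) = 10.2184 and y* = 1.053349·10.2184 = 10.7636.
At M' = 180: y* = 16.1454. Change: 16.1454 − 10.7636 = 5.3818.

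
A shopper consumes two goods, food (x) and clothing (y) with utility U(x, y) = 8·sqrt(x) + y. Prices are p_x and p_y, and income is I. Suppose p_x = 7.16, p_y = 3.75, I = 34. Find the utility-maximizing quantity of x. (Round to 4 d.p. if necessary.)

x* = 4.3889

Set MRS = p_x/p_y: 4·x^(−1/2) = p_x/p_y.
Thus x* = (4·p_y/p_x)² — independent of I — with the rest of income spent on y.
Plugging in: x* = (4·3.75/7.16)² = 4.3889.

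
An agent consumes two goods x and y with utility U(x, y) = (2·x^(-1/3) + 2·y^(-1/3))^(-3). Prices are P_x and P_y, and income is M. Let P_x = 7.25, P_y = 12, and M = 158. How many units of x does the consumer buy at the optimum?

x* = 10.2111

MRS = MU_x/MU_y = (y/x)^(4/3). Set equal to P_x/P_y.
Solve for the ratio: y/x = [P_x/P_y]^(0.75).
With the ratio pinned down, the budget gives x* = M/(P_x + P_y·(y/x)) and y* = (y/x)·x*.
Numerically y/x = 0.685279, so x* = 158/(7.25 + 12·0.685279) = 10.2111.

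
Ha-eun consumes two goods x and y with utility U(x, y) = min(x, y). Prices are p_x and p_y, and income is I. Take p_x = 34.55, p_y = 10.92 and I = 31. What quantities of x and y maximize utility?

x* = 0.6818, y* = 0.6818

Leontief preferences: the optimum is at the kink where x/1 = y/1, i.e. y = x.
Budget: p_x·x + p_y·x = I, so (p_x + p_y)·x = I.
Demand: x*(p_x,p_y,I) = I/(p_x + p_y), y* = I/(p_x + p_y).
Here 34.55 + 10.92 = 45.47, giving x* = 0.6818 and y* = 0.6818.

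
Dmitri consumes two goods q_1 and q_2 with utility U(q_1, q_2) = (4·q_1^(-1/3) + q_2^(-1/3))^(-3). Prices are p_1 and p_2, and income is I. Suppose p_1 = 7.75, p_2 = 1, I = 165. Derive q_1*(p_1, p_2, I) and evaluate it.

q_1* = 17.5677

MRS = MU_q_1/MU_q_2 = 4·(q_2/q_1)^(4/3). Set equal to p_1/p_2.
Hence q_2/q_1 = ((1/4)·p_1/p_2)^(1/(4/3)), i.e. raised to the 0.75 power.
With the ratio pinned down, the budget gives q_1* = I/(p_1 + p_2·(q_2/q_1)) and q_2* = (q_2/q_1)·q_1*.
Numerically q_2/q_1 = 1.64222, so q_1* = 165/(7.75 + 1·1.64222) = 17.5677.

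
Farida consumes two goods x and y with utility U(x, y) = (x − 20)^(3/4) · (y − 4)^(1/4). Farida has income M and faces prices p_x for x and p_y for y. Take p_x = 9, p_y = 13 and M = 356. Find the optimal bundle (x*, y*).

MRS = 3·(y−4)/(x−20). Tangency with p_x/p_y gives y−4 = (1/3)·(p_x/p_y)·(x−20).
After buying the subsistence bundle (20, 4), a share 0.75 of the remaining income goes to x: x* = 20 + 0.75·(M − 20p_x − 4p_y)/p_x.
Discretionary income = 356 − 20·9 − 4·13 = 124; x* = 20 + 0.75·124/9 = 30.3333; y* = 4 + 0.25·124/13 = 6.3846.

x* = 30.3333, y* = 6.3846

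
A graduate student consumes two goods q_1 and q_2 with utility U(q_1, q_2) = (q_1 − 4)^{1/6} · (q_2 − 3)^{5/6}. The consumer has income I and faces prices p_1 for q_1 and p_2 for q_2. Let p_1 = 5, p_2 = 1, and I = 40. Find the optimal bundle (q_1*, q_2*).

This is Cobb-Douglas in (q_1−4, q_2−3): tangency gives 1/6·p_2·(q_2−3) = 5/6·p_1·(q_1−4).
Substituting into the budget: q_1* = 4 + 1/6·(I − 4·p_1 − 3·p_2)/p_1, and q_2* = 3 + 5/6·(…)/p_2.
Discretionary income = 40 − 4·5 − 3·1 = 17; q_1* = 4 + 1/6·17/5 = 4.5667; q_2* = 3 + 5/6·17/1 = 17.1667.

q_1* = 4.5667, q_2* = 17.1667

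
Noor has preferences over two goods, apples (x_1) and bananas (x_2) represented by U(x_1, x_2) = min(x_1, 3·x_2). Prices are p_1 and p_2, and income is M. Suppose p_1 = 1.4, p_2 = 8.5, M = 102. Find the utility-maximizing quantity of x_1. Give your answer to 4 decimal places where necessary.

x_1* = 24.0945

Here 3·1.4 + 8.5 = 12.7, giving x_1* = 24.0945.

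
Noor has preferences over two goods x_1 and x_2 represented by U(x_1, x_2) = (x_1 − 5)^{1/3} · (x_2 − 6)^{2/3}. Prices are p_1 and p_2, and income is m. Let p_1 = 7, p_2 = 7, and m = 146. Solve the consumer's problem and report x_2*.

Substituting into the budget: x_1* = 5 + 1/3·(m − 5·p_1 − 6·p_2)/p_1, and x_2* = 6 + 2/3·(…)/p_2.
Discretionary income = 146 − 5·7 − 6·7 = 69; x_2* = 6 + 2/3·69/7 = 12.5714.

x_2* = 12.5714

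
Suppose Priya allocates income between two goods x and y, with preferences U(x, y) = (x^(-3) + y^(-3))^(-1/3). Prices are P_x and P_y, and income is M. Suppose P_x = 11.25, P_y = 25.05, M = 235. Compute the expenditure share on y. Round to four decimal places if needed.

MU_x ∝ x^(-4), MU_y ∝ y^(-4), so MRS = (y/x)^(4) = P_x/P_y.
Solve for the ratio: y/x = [P_x/P_y]^(0.25).
Substitute y = (y/x)·x into the budget: x* = M/(P_x + P_y·(y/x)).
Numerically y/x = 0.818627, so x* = 235/(11.25 + 25.05·0.818627) = 7.4 and y* = 0.818627·7.4 = 6.0579.
Expenditure on y: 25.05·6.0579 = 151.7496; share = 0.6457.

share on y = 0.6457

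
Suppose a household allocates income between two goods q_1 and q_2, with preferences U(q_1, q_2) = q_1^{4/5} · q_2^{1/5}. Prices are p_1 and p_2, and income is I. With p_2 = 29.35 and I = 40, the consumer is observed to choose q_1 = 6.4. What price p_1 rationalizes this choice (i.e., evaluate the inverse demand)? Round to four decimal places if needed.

MU_q_1/MU_q_2 = (0.8·q_2)/(0.2·q_1); tangency sets this equal to p_1/p_2.
Rearranging, p_2·q_2 = (1/4)·p_1·q_1. Substituting into the budget gives p_1·q_1·(1 + (1/4)) = I.
Demand: q_1*(p_1,p_2,I) = 0.8·I/p_1 and q_2* = 0.2·I/p_2.
Set q_1* = 6.4 in the demand function and solve for p_1: p_1 = 5.

p_1 = 5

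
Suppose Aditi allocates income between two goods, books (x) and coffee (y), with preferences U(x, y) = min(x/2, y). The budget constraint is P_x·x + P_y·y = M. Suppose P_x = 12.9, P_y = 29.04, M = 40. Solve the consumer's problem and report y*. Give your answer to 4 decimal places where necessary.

y* = 0.7294

With perfect complements, no substitution: consume in ratio x:y = 2:1.
Budget: P_x·x + P_y·(1/2)·x = M, so (2·P_x + P_y)·x = 2·M.
Demand: x*(P_x,P_y,M) = 2·M/(2·P_x + P_y), y* = M/(2·P_x + P_y).
Here 2·12.9 + 29.04 = 54.84, giving y* = 0.7294.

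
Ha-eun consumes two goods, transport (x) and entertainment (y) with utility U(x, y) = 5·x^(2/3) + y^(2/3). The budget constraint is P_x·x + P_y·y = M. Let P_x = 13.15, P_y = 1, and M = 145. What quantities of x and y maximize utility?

MU_x ∝ 5·x^(-1/3), MU_y ∝ y^(-1/3), so MRS = 5·(y/x)^(1/3) = P_x/P_y.
Hence y/x = ((1/5)·P_x/P_y)^(1/(1/3)), i.e. raised to the 3 power.
With the ratio pinned down, the budget gives x* = M/(P_x + P_y·(y/x)) and y* = (y/x)·x*.
Numerically y/x = 18.191447, so x* = 145/(13.15 + 1·18.191447) = 4.6265 and y* = 18.191447·4.6265 = 84.162.

x* = 4.6265, y* = 84.162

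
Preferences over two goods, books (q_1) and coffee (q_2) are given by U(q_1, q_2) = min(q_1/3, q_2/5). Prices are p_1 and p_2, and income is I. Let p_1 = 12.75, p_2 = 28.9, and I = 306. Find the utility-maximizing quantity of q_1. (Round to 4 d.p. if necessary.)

q_1* = 5.0233

With perfect complements, no substitution: consume in ratio q_1:q_2 = 3:5.
Budget: p_1·q_1 + p_2·(5/3)·q_1 = I, so (3·p_1 + 5·p_2)·q_1 = 3·I.
Demand: q_1*(p_1,p_2,I) = 3·I/(3·p_1 + 5·p_2), q_2* = 5·I/(3·p_1 + 5·p_2).
Here 3·12.75 + 5·28.9 = 182.75, giving q_1* = 5.0233.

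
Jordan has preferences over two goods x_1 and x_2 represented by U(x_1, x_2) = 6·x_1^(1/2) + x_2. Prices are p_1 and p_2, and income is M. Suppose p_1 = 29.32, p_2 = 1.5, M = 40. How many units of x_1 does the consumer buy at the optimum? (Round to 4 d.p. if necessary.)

MU_x_1 = 3/√x_1, MU_x_2 = 1. Tangency: 3/√x_1 = p_1/p_2.
Solve: √x_1 = 3·p_2/p_1, so x_1*(p_1,p_2) = (3·p_2/p_1)², and x_2* = (M − p_1·x_1*)/p_2.
Plugging in: x_1* = (3·1.5/29.32)² = 0.0236.

x_1* = 0.0236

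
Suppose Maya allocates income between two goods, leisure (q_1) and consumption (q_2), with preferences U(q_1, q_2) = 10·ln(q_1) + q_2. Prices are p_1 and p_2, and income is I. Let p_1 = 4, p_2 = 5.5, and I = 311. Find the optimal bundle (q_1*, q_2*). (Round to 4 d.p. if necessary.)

Set MRS = p_1/p_2: (10/q_1)/1 = p_1/p_2.
So q_1*(p_1,p_2) = 10·p_2/p_1, independent of income; and q_2* = (I − 10·p_2)/p_2.
At the given prices: q_1* = 10·5.5/4 = 13.75, and q_2* = 46.5455.

q_1* = 13.75, q_2* = 46.5455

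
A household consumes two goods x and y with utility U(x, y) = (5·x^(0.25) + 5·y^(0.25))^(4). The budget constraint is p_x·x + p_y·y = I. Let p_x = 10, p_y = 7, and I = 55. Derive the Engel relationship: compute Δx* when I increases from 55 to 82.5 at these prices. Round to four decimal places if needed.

From the CES first-order condition, (y/x)^(0.75) = p_x/p_y.
Hence y/x = (p_x/p_y)^(1/(0.75)), i.e. raised to the 4/3 power.
With the ratio pinned down, the budget gives x* = I/(p_x + p_y·(y/x)) and y* = (y/x)·x*.
Numerically y/x = 1.608926, so x* = 55/(10 + 7·1.608926) = 2.5867.
At I' = 82.5: x* = 3.8801. Change: 3.8801 − 2.5867 = 1.2934.

Δx* = 1.2934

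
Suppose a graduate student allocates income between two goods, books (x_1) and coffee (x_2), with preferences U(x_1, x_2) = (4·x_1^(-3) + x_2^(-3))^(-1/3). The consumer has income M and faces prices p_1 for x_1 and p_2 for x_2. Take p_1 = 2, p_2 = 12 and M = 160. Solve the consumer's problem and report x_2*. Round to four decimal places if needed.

MU_x_1 ∝ 4·x_1^(-4), MU_x_2 ∝ x_2^(-4), so MRS = 4·(x_2/x_1)^(4) = p_1/p_2.
Solve for the ratio: x_2/x_1 = [(1/4)·p_1/p_2]^(0.25).
With the ratio pinned down, the budget gives x_1* = M/(p_1 + p_2·(x_2/x_1)) and x_2* = (x_2/x_1)·x_1*.
Numerically x_2/x_1 = 0.451801, so x_1* = 160/(2 + 12·0.451801) = 21.5587 and x_2* = 0.451801·21.5587 = 9.7402.

x_2* = 9.7402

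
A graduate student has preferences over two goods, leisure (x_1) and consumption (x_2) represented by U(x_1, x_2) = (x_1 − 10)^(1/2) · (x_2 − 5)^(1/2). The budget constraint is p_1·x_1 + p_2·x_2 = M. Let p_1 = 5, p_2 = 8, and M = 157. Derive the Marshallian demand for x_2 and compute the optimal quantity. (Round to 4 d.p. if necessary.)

After buying the subsistence bundle (10, 5), a share 0.5 of the remaining income goes to x_1: x_1* = 10 + 0.5·(M − 10p_1 − 5p_2)/p_1.
Discretionary income = 157 − 10·5 − 5·8 = 67; x_2* = 5 + 0.5·67/8 = 9.1875.

x_2* = 9.1875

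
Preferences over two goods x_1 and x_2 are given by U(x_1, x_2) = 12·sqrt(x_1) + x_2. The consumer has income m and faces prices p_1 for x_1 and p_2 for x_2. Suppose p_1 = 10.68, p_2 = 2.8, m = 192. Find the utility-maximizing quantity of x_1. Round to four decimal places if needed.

x_1* = 2.4744

Solve: √x_1 = 6·p_2/p_1, so x_1*(p_1,p_2) = (6·p_2/p_1)², and x_2* = (m − p_1·x_1*)/p_2.
Plugging in: x_1* = (6·2.8/10.68)² = 2.4744.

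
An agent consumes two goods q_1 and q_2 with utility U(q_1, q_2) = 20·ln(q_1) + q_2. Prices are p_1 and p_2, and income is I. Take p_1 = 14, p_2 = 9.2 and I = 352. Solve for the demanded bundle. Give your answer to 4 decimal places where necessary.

q_1* = 13.1429, q_2* = 18.2609

MU_q_1 = 20/q_1, MU_q_2 = 1. Tangency: 20/q_1 = p_1/p_2.
So q_1*(p_1,p_2) = 20·p_2/p_1, independent of income; and q_2* = (I − 20·p_2)/p_2.
At the given prices: q_1* = 20·9.2/14 = 13.1429, and q_2* = 18.2609.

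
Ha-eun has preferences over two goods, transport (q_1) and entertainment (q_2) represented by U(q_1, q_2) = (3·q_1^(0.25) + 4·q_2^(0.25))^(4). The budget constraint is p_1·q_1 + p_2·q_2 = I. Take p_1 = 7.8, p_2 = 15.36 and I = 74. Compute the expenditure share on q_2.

From the CES first-order condition, (3/4)·(q_2/q_1)^(0.75) = p_1/p_2.
Solve for the ratio: q_2/q_1 = [(4/3)·p_1/p_2]^(4/3).
Substitute q_2 = (q_2/q_1)·q_1 into the budget: q_1* = I/(p_1 + p_2·(q_2/q_1)).
Numerically q_2/q_1 = 0.594552, so q_1* = 74/(7.8 + 15.36·0.594552) = 4.3703 and q_2* = 0.594552·4.3703 = 2.5984.
Expenditure on q_2: 15.36·2.5984 = 39.9113; share = 0.5393.

share on q_2 = 0.5393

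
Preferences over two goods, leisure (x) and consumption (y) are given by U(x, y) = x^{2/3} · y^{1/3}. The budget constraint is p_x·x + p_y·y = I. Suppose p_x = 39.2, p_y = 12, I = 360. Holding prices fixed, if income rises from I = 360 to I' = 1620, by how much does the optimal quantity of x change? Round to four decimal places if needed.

Δx* = 21.4286

MU_x/MU_y = (2/3·y)/(1/3·x); tangency sets this equal to p_x/p_y.
So 2/3·p_y·y = 1/3·p_x·x; combined with the budget, a share 2/3 of income goes to x.
Demand: x*(p_x,p_y,I) = 2/3·I/p_x and y* = 1/3·I/p_y.
At p_x=39.2, p_y=12, I=360: x* = 2/3·360/39.2 = 6.1224.
At I' = 1620: x* = 27.551. Change: 27.551 − 6.1224 = 21.4286.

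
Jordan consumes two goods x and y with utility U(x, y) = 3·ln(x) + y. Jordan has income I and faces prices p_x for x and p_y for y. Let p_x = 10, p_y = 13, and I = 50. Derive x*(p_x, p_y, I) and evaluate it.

Set MRS = p_x/p_y: (3/x)/1 = p_x/p_y.
So x*(p_x,p_y) = 3·p_y/p_x, independent of income; and y* = (I − 3·p_y)/p_y.
At the given prices: x* = 3·13/10 = 3.9.

x* = 3.9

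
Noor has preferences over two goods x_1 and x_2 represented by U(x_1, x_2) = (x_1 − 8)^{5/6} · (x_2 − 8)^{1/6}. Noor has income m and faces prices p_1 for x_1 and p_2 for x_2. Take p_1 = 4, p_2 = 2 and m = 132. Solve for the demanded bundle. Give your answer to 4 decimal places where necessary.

x_1* = 25.5, x_2* = 15

This is Cobb-Douglas in (x_1−8, x_2−8): tangency gives 5/6·p_2·(x_2−8) = 1/6·p_1·(x_1−8).
After buying the subsistence bundle (8, 8), a share 5/6 of the remaining income goes to x_1: x_1* = 8 + 5/6·(m − 8p_1 − 8p_2)/p_1.
Discretionary income = 132 − 8·4 − 8·2 = 84; x_1* = 8 + 5/6·84/4 = 25.5; x_2* = 8 + 1/6·84/2 = 15.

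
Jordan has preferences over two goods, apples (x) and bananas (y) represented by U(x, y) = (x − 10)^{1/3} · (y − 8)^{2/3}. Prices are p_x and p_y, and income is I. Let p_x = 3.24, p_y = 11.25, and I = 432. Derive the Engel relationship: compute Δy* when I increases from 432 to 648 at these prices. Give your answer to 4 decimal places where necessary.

Discretionary income = 432 − 10·3.24 − 8·11.25 = 309.6; y* = 8 + 2/3·309.6/11.25 = 26.3467.
At I' = 648: y* = 39.1467. Change: 39.1467 − 26.3467 = 12.8.

Δy* = 12.8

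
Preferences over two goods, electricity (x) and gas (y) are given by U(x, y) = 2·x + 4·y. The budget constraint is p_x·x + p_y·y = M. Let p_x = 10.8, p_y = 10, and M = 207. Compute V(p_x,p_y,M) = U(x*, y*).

Linear utility — the consumer picks whichever good has higher MU/price: 2/10.8 = 0.1852 vs 4/10 = 0.4.
y gives more utility per dollar, so spend all income on y: y* = M/p_y, x* = 0.
Numerically: x* = 0, y* = 20.7.
Utility at the optimum: U(0, 20.7) = 82.8.

V = 82.8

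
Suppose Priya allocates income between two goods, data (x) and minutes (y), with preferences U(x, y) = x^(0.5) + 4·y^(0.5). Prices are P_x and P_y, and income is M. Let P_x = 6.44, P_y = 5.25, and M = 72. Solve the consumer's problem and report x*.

x* = 0.542

MRS = MU_x/MU_y = (1/4)·(y/x)^(0.5). Set equal to P_x/P_y.
Hence y/x = (4·P_x/P_y)^(1/(0.5)), i.e. raised to the 2 power.
Substitute y = (y/x)·x into the budget: x* = M/(P_x + P_y·(y/x)).
Numerically y/x = 24.075378, so x* = 72/(6.44 + 5.25·24.075378) = 0.542.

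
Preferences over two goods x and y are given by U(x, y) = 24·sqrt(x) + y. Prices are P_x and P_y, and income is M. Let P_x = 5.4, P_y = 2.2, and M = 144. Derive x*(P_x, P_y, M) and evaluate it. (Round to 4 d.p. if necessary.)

x* = 23.9012

MU_x = 12/√x, MU_y = 1. Tangency: 12/√x = P_x/P_y.
Solve: √x = 12·P_y/P_x, so x*(P_x,P_y) = (12·P_y/P_x)², and y* = (M − P_x·x*)/P_y.
Plugging in: x* = (12·2.2/5.4)² = 23.9012.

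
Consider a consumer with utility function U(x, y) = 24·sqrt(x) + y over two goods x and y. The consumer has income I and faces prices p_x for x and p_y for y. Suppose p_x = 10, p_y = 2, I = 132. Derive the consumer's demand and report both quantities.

MU_x = 12/√x, MU_y = 1. Tangency: 12/√x = p_x/p_y.
Solve: √x = 12·p_y/p_x, so x*(p_x,p_y) = (12·p_y/p_x)², and y* = (I − p_x·x*)/p_y.
Plugging in: x* = (12·2/10)² = 5.76, y* = 37.2.

x* = 5.76, y* = 37.2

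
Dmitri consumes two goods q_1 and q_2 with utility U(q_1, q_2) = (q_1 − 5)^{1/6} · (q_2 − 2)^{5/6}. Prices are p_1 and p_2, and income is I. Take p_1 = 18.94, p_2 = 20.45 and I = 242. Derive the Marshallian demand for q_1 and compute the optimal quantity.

q_1* = 5.9363

Let q_1' = q_1−5, q_2' = q_2−2. MRS = (1/5)·q_2'/q_1' = p_1/p_2.
After buying the subsistence bundle (5, 2), a share 1/6 of the remaining income goes to q_1: q_1* = 5 + 1/6·(I − 5p_1 − 2p_2)/p_1.
Discretionary income = 242 − 5·18.94 − 2·20.45 = 106.4; q_1* = 5 + 1/6·106.4/18.94 = 5.9363.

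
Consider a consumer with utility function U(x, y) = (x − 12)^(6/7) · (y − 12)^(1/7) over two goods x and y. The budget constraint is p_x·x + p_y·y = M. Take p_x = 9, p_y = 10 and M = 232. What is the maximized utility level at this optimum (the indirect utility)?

Substituting into the budget: x* = 12 + 6/7·(M − 12·p_x − 12·p_y)/p_x, and y* = 12 + 1/7·(…)/p_y.
Discretionary income = 232 − 12·9 − 12·10 = 4; x* = 12 + 6/7·4/9 = 12.381; y* = 12 + 1/7·4/10 = 12.0571.
Utility at the optimum: U(12.381, 12.0571) = 0.2905.

V = 0.2905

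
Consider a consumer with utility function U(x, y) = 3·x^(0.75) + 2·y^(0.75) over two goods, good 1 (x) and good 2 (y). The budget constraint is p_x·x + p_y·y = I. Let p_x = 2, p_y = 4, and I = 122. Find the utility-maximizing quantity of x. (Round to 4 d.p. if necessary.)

x* = 59.5301

From the CES first-order condition, (3/2)·(y/x)^(0.25) = p_x/p_y.
Hence y/x = ((2/3)·p_x/p_y)^(1/(0.25)), i.e. raised to the 4 power.
Substitute y = (y/x)·x into the budget: x* = I/(p_x + p_y·(y/x)).
Numerically y/x = 0.012346, so x* = 122/(2 + 4·0.012346) = 59.5301.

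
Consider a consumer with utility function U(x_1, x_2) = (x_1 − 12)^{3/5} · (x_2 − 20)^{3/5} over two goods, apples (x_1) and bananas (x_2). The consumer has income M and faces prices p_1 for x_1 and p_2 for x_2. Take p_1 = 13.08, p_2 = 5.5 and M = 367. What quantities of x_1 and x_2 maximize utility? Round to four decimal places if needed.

This is Cobb-Douglas in (x_1−12, x_2−20): tangency gives 0.6·p_2·(x_2−20) = 0.6·p_1·(x_1−12).
After buying the subsistence bundle (12, 20), a share 0.5 of the remaining income goes to x_1: x_1* = 12 + 0.5·(M − 12p_1 − 20p_2)/p_1.
Discretionary income = 367 − 12·13.08 − 20·5.5 = 100.04; x_1* = 12 + 0.5·100.04/13.08 = 15.8242; x_2* = 20 + 0.5·100.04/5.5 = 29.0945.

x_1* = 15.8242, x_2* = 29.0945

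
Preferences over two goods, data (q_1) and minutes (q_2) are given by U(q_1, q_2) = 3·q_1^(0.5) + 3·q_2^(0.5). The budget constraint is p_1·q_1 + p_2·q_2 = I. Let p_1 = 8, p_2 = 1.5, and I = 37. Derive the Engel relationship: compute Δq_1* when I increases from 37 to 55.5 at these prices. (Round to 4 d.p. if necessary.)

Δq_1* = 0.3651

MRS = MU_q_1/MU_q_2 = (q_2/q_1)^(0.5). Set equal to p_1/p_2.
Solve for the ratio: q_2/q_1 = [p_1/p_2]^(2).
Substitute q_2 = (q_2/q_1)·q_1 into the budget: q_1* = I/(p_1 + p_2·(q_2/q_1)).
Numerically q_2/q_1 = 28.444444, so q_1* = 37/(8 + 1.5·28.444444) = 0.7303.
At I' = 55.5: q_1* = 1.0954. Change: 1.0954 − 0.7303 = 0.3651.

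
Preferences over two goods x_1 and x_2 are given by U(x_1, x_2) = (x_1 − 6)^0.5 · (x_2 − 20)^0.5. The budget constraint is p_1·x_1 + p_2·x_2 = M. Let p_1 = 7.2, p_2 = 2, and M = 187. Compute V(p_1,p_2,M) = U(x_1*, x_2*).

MRS = (x_2−20)/(x_1−6). Tangency with p_1/p_2 gives x_2−20 = (p_1/p_2)·(x_1−6).
After buying the subsistence bundle (6, 20), a share 0.5 of the remaining income goes to x_1: x_1* = 6 + 0.5·(M − 6p_1 − 20p_2)/p_1.
Discretionary income = 187 − 6·7.2 − 20·2 = 103.8; x_1* = 6 + 0.5·103.8/7.2 = 13.2083; x_2* = 20 + 0.5·103.8/2 = 45.95.
Utility at the optimum: U(13.2083, 45.95) = 13.6769.

V = 13.6769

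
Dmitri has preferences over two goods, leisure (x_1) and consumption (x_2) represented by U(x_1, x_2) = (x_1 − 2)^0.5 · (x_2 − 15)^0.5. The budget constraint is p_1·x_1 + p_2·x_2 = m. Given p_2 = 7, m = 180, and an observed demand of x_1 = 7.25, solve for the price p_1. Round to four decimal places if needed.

MRS = (x_2−15)/(x_1−2). Tangency with p_1/p_2 gives x_2−15 = (p_1/p_2)·(x_1−2).
Substituting into the budget: x_1* = 2 + 0.5·(m − 2·p_1 − 15·p_2)/p_1, and x_2* = 15 + 0.5·(…)/p_2.
Set x_1* = 7.25 in the demand function and solve for p_1: p_1 = 6.

p_1 = 6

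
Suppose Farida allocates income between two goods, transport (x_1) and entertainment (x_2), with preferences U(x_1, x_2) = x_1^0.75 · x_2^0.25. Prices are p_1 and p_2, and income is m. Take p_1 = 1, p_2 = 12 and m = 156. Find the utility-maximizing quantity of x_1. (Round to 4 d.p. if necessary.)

x_1* = 117

MU_x_1/MU_x_2 = (0.75·x_2)/(0.25·x_1); tangency sets this equal to p_1/p_2.
Rearranging, p_2·x_2 = (1/3)·p_1·x_1. Substituting into the budget gives p_1·x_1·(1 + (1/3)) = m.
Demand: x_1*(p_1,p_2,m) = 0.75·m/p_1 and x_2* = 0.25·m/p_2.
At p_1=1, p_2=12, m=156: x_1* = 0.75·156/1 = 117.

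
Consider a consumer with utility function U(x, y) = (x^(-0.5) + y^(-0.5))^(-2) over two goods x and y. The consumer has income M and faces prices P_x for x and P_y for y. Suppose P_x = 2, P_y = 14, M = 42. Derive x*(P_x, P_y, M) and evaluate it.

x* = 7.2092

With the ratio pinned down, the budget gives x* = M/(P_x + P_y·(y/x)) and y* = (y/x)·x*.
Numerically y/x = 0.273276, so x* = 42/(2 + 14·0.273276) = 7.2092.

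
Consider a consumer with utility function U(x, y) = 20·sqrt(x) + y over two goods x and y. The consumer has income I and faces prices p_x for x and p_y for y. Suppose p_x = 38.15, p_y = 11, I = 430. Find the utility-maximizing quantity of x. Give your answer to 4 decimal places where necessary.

x* = 8.3137

Set MRS = p_x/p_y: 10·x^(−1/2) = p_x/p_y.
Solve: √x = 10·p_y/p_x, so x*(p_x,p_y) = (10·p_y/p_x)², and y* = (I − p_x·x*)/p_y.
Plugging in: x* = (10·11/38.15)² = 8.3137.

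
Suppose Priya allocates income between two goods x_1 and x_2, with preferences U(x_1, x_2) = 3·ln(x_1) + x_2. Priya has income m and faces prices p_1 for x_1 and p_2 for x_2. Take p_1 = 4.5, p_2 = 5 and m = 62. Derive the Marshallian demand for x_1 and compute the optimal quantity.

So x_1*(p_1,p_2) = 3·p_2/p_1, independent of income; and x_2* = (m − 3·p_2)/p_2.
At the given prices: x_1* = 3·5/4.5 = 3.3333.

x_1* = 3.3333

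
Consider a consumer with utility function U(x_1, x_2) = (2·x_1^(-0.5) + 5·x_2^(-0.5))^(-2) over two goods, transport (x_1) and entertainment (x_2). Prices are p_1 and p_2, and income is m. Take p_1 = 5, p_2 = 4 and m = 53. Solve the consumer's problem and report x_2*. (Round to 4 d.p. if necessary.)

With the ratio pinned down, the budget gives x_1* = m/(p_1 + p_2·(x_2/x_1)) and x_2* = (x_2/x_1)·x_1*.
Numerically x_2/x_1 = 2.13747, so x_1* = 53/(5 + 4·2.13747) = 3.9115 and x_2* = 2.13747·3.9115 = 8.3607.

x_2* = 8.3607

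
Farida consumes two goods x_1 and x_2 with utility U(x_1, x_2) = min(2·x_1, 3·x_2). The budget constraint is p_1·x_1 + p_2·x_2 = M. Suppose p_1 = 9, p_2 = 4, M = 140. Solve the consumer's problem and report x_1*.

x_1* = 12

With perfect complements, no substitution: consume in ratio x_1:x_2 = 3:2.
Budget: p_1·x_1 + p_2·(2/3)·x_1 = M, so (3·p_1 + 2·p_2)·x_1 = 3·M.
Demand: x_1*(p_1,p_2,M) = 3·M/(3·p_1 + 2·p_2), x_2* = 2·M/(3·p_1 + 2·p_2).
Here 3·9 + 2·4 = 35, giving x_1* = 12.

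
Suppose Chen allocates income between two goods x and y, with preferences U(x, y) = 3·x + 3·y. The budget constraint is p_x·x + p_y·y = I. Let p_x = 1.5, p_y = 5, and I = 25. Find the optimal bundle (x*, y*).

Linear utility — the consumer picks whichever good has higher MU/price: 3/1.5 = 2 vs 3/5 = 0.6.
x gives more utility per dollar, so spend all income on x: x* = I/p_x, y* = 0.
Numerically: x* = 16.6667, y* = 0.

x* = 16.6667, y* = 0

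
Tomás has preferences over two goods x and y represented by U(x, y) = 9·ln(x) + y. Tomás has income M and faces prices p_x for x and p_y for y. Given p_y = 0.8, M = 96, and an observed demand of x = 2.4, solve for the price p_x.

Set MRS = p_x/p_y: (9/x)/1 = p_x/p_y.
So x*(p_x,p_y) = 9·p_y/p_x, independent of income; and y* = (M − 9·p_y)/p_y.
Set x* = 2.4 in the demand function and solve for p_x: p_x = 3.

p_x = 3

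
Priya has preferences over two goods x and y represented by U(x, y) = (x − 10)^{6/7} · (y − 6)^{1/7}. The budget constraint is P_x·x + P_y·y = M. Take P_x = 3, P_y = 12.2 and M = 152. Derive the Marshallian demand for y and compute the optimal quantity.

This is Cobb-Douglas in (x−10, y−6): tangency gives 6/7·P_y·(y−6) = 1/7·P_x·(x−10).
Substituting into the budget: x* = 10 + 6/7·(M − 10·P_x − 6·P_y)/P_x, and y* = 6 + 1/7·(…)/P_y.
Discretionary income = 152 − 10·3 − 6·12.2 = 48.8; y* = 6 + 1/7·48.8/12.2 = 6.5714.

y* = 6.5714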